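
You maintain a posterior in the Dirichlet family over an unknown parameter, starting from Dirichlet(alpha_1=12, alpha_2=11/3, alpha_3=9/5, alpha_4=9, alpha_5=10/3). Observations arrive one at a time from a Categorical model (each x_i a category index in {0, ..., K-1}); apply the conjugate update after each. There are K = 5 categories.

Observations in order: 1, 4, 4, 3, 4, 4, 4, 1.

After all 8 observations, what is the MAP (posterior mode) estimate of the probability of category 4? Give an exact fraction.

55/246

obs 1: x=1 → posterior Dirichlet(12, 14/3, 9/5, 9, 10/3)
obs 2: x=4 → posterior Dirichlet(12, 14/3, 9/5, 9, 13/3)
obs 3: x=4 → posterior Dirichlet(12, 14/3, 9/5, 9, 16/3)
obs 4: x=3 → posterior Dirichlet(12, 14/3, 9/5, 10, 16/3)
obs 5: x=4 → posterior Dirichlet(12, 14/3, 9/5, 10, 19/3)
obs 6: x=4 → posterior Dirichlet(12, 14/3, 9/5, 10, 22/3)
obs 7: x=4 → posterior Dirichlet(12, 14/3, 9/5, 10, 25/3)
obs 8: x=1 → posterior Dirichlet(12, 17/3, 9/5, 10, 25/3)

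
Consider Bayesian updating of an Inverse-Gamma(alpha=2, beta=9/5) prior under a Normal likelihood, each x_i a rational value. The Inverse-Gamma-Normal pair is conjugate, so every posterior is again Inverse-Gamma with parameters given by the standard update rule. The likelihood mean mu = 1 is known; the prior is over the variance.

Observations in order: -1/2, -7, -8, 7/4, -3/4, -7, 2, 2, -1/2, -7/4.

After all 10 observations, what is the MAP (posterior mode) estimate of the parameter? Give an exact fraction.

18423/1280

obs 1: x=-1/2 → posterior Inverse-Gamma(5/2, 117/40)
obs 2: x=-7 → posterior Inverse-Gamma(3, 1397/40)
obs 3: x=-8 → posterior Inverse-Gamma(7/2, 3017/40)
obs 4: x=7/4 → posterior Inverse-Gamma(4, 12113/160)
obs 5: x=-3/4 → posterior Inverse-Gamma(9/2, 6179/80)
obs 6: x=-7 → posterior Inverse-Gamma(5, 8739/80)
obs 7: x=2 → posterior Inverse-Gamma(11/2, 8779/80)
obs 8: x=2 → posterior Inverse-Gamma(6, 8819/80)
obs 9: x=-1/2 → posterior Inverse-Gamma(13/2, 8909/80)
obs 10: x=-7/4 → posterior Inverse-Gamma(7, 18423/160)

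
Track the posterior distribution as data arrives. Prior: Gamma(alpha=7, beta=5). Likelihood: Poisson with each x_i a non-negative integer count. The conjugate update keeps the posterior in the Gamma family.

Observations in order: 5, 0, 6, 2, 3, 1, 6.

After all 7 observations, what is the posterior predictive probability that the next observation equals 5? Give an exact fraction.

obs 1: x=5 → posterior Gamma(12, 6)
obs 2: x=0 → posterior Gamma(12, 7)
obs 3: x=6 → posterior Gamma(18, 8)
obs 4: x=2 → posterior Gamma(20, 9)
obs 5: x=3 → posterior Gamma(23, 10)
obs 6: x=1 → posterior Gamma(24, 11)
obs 7: x=6 → posterior Gamma(30, 12)

66051383572668747229868392292542316544/972786042517719014174576083150881262357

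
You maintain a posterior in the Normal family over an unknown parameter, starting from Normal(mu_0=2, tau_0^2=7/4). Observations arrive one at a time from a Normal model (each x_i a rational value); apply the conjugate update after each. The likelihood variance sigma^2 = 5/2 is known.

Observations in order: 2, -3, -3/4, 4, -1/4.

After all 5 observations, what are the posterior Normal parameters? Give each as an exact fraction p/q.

obs 1: x=2 → posterior Normal(2, 35/34)
obs 2: x=-3 → posterior Normal(13/24, 35/48)
obs 3: x=-3/4 → posterior Normal(1/4, 35/62)
obs 4: x=4 → posterior Normal(143/152, 35/76)
obs 5: x=-1/4 → posterior Normal(34/45, 7/18)

mu_0=34/45, tau_0^2=7/18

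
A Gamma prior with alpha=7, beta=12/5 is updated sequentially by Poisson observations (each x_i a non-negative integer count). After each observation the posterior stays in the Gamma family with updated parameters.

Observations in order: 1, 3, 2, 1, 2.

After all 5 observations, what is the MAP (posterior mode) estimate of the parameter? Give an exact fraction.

75/37

obs 1: x=1 → posterior Gamma(8, 17/5)
obs 2: x=3 → posterior Gamma(11, 22/5)
obs 3: x=2 → posterior Gamma(13, 27/5)
obs 4: x=1 → posterior Gamma(14, 32/5)
obs 5: x=2 → posterior Gamma(16, 37/5)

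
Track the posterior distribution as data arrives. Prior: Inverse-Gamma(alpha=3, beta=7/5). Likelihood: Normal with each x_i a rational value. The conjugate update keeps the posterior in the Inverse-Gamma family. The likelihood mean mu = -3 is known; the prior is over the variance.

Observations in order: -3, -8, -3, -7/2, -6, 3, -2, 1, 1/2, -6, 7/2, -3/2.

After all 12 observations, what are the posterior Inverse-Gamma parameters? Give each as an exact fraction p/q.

obs 1: x=-3 → posterior Inverse-Gamma(7/2, 7/5)
obs 2: x=-8 → posterior Inverse-Gamma(4, 139/10)
obs 3: x=-3 → posterior Inverse-Gamma(9/2, 139/10)
obs 4: x=-7/2 → posterior Inverse-Gamma(5, 561/40)
obs 5: x=-6 → posterior Inverse-Gamma(11/2, 741/40)
obs 6: x=3 → posterior Inverse-Gamma(6, 1461/40)
obs 7: x=-2 → posterior Inverse-Gamma(13/2, 1481/40)
obs 8: x=1 → posterior Inverse-Gamma(7, 1801/40)
obs 9: x=1/2 → posterior Inverse-Gamma(15/2, 1023/20)
obs 10: x=-6 → posterior Inverse-Gamma(8, 1113/20)
obs 11: x=7/2 → posterior Inverse-Gamma(17/2, 3071/40)
obs 12: x=-3/2 → posterior Inverse-Gamma(9, 779/10)

alpha=9, beta=779/10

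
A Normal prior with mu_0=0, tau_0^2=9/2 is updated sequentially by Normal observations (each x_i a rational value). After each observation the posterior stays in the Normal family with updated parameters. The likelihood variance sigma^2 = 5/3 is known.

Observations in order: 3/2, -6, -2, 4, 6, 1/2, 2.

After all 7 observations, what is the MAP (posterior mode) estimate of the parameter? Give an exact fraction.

obs 1: x=3/2 → posterior Normal(81/74, 45/37)
obs 2: x=-6 → posterior Normal(-243/128, 45/64)
obs 3: x=-2 → posterior Normal(-27/14, 45/91)
obs 4: x=4 → posterior Normal(-135/236, 45/118)
obs 5: x=6 → posterior Normal(189/290, 9/29)
obs 6: x=1/2 → posterior Normal(27/43, 45/172)
obs 7: x=2 → posterior Normal(162/199, 45/199)

162/199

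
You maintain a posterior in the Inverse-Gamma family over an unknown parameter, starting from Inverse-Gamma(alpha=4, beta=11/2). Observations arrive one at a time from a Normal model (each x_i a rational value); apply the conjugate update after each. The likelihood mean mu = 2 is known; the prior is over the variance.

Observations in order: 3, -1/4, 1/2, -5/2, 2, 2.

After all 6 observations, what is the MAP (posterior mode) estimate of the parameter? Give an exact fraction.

633/256

obs 1: x=3 → posterior Inverse-Gamma(9/2, 6)
obs 2: x=-1/4 → posterior Inverse-Gamma(5, 273/32)
obs 3: x=1/2 → posterior Inverse-Gamma(11/2, 309/32)
obs 4: x=-5/2 → posterior Inverse-Gamma(6, 633/32)
obs 5: x=2 → posterior Inverse-Gamma(13/2, 633/32)
obs 6: x=2 → posterior Inverse-Gamma(7, 633/32)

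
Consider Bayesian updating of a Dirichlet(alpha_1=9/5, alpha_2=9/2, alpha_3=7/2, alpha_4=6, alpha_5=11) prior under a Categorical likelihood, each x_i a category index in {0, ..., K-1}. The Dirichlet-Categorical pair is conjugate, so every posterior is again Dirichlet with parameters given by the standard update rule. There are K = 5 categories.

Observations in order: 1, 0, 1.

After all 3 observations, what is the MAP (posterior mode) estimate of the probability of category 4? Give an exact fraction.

25/62

obs 1: x=1 → posterior Dirichlet(9/5, 11/2, 7/2, 6, 11)
obs 2: x=0 → posterior Dirichlet(14/5, 11/2, 7/2, 6, 11)
obs 3: x=1 → posterior Dirichlet(14/5, 13/2, 7/2, 6, 11)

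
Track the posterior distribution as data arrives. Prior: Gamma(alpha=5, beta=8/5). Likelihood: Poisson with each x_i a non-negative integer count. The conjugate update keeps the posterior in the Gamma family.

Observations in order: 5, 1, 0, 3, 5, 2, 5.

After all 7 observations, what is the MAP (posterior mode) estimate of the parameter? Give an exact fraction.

obs 1: x=5 → posterior Gamma(10, 13/5)
obs 2: x=1 → posterior Gamma(11, 18/5)
obs 3: x=0 → posterior Gamma(11, 23/5)
obs 4: x=3 → posterior Gamma(14, 28/5)
obs 5: x=5 → posterior Gamma(19, 33/5)
obs 6: x=2 → posterior Gamma(21, 38/5)
obs 7: x=5 → posterior Gamma(26, 43/5)

125/43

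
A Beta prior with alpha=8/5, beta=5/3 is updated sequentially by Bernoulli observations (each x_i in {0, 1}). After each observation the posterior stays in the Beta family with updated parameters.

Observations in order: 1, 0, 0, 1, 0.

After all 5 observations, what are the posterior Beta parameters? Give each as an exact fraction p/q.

obs 1: x=1 → posterior Beta(13/5, 5/3)
obs 2: x=0 → posterior Beta(13/5, 8/3)
obs 3: x=0 → posterior Beta(13/5, 11/3)
obs 4: x=1 → posterior Beta(18/5, 11/3)
obs 5: x=0 → posterior Beta(18/5, 14/3)

alpha=18/5, beta=14/3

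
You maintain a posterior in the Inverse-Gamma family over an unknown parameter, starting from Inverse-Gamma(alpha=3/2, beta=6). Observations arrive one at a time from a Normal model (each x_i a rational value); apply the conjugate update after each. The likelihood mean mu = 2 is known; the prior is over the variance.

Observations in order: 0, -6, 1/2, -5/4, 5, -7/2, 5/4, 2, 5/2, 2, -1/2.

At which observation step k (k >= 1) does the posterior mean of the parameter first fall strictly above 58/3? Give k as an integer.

obs 1: x=0 → posterior Inverse-Gamma(2, 8)
obs 2: x=-6 → posterior Inverse-Gamma(5/2, 40)
obs 3: x=1/2 → posterior Inverse-Gamma(3, 329/8)
obs 4: x=-5/4 → posterior Inverse-Gamma(7/2, 1485/32)
obs 5: x=5 → posterior Inverse-Gamma(4, 1629/32)
obs 6: x=-7/2 → posterior Inverse-Gamma(9/2, 2113/32)
obs 7: x=5/4 → posterior Inverse-Gamma(5, 1061/16)
obs 8: x=2 → posterior Inverse-Gamma(11/2, 1061/16)
obs 9: x=5/2 → posterior Inverse-Gamma(6, 1063/16)
obs 10: x=2 → posterior Inverse-Gamma(13/2, 1063/16)
obs 11: x=-1/2 → posterior Inverse-Gamma(7, 1113/16)

k = 2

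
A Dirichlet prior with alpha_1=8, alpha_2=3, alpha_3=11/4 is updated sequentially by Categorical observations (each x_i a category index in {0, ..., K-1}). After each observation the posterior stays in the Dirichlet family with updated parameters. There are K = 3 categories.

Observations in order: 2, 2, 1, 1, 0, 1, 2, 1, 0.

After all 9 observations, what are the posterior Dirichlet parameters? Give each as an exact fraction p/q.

obs 1: x=2 → posterior Dirichlet(8, 3, 15/4)
obs 2: x=2 → posterior Dirichlet(8, 3, 19/4)
obs 3: x=1 → posterior Dirichlet(8, 4, 19/4)
obs 4: x=1 → posterior Dirichlet(8, 5, 19/4)
obs 5: x=0 → posterior Dirichlet(9, 5, 19/4)
obs 6: x=1 → posterior Dirichlet(9, 6, 19/4)
obs 7: x=2 → posterior Dirichlet(9, 6, 23/4)
obs 8: x=1 → posterior Dirichlet(9, 7, 23/4)
obs 9: x=0 → posterior Dirichlet(10, 7, 23/4)

alpha_1=10, alpha_2=7, alpha_3=23/4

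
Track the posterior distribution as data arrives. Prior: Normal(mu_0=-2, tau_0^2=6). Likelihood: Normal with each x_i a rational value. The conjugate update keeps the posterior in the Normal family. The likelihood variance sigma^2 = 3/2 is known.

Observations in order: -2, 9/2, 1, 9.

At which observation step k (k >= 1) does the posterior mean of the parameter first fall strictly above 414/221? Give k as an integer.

k = 4

obs 1: x=-2 → posterior Normal(-2, 6/5)
obs 2: x=9/2 → posterior Normal(8/9, 2/3)
obs 3: x=1 → posterior Normal(12/13, 6/13)
obs 4: x=9 → posterior Normal(48/17, 6/17)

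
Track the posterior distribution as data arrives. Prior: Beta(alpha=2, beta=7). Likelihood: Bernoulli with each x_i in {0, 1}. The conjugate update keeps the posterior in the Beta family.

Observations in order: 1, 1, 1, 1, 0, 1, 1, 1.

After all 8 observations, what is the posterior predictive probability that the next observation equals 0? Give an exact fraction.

8/17

obs 1: x=1 → posterior Beta(3, 7)
obs 2: x=1 → posterior Beta(4, 7)
obs 3: x=1 → posterior Beta(5, 7)
obs 4: x=1 → posterior Beta(6, 7)
obs 5: x=0 → posterior Beta(6, 8)
obs 6: x=1 → posterior Beta(7, 8)
obs 7: x=1 → posterior Beta(8, 8)
obs 8: x=1 → posterior Beta(9, 8)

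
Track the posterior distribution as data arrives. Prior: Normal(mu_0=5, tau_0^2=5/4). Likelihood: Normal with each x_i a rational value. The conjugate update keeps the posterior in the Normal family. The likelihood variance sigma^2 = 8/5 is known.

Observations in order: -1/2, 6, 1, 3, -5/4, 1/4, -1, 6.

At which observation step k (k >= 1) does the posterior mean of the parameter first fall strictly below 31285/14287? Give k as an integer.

obs 1: x=-1/2 → posterior Normal(295/114, 40/57)
obs 2: x=6 → posterior Normal(595/164, 20/41)
obs 3: x=1 → posterior Normal(645/214, 40/107)
obs 4: x=3 → posterior Normal(265/88, 10/33)
obs 5: x=-5/4 → posterior Normal(1465/628, 40/157)
obs 6: x=1/4 → posterior Normal(745/364, 20/91)
obs 7: x=-1 → posterior Normal(695/414, 40/207)
obs 8: x=6 → posterior Normal(995/464, 5/29)

k = 6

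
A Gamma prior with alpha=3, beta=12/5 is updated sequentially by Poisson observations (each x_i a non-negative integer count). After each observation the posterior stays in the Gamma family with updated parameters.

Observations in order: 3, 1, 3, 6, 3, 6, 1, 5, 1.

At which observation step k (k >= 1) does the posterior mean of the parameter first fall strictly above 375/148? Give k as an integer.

k = 5

obs 1: x=3 → posterior Gamma(6, 17/5)
obs 2: x=1 → posterior Gamma(7, 22/5)
obs 3: x=3 → posterior Gamma(10, 27/5)
obs 4: x=6 → posterior Gamma(16, 32/5)
obs 5: x=3 → posterior Gamma(19, 37/5)
obs 6: x=6 → posterior Gamma(25, 42/5)
obs 7: x=1 → posterior Gamma(26, 47/5)
obs 8: x=5 → posterior Gamma(31, 52/5)
obs 9: x=1 → posterior Gamma(32, 57/5)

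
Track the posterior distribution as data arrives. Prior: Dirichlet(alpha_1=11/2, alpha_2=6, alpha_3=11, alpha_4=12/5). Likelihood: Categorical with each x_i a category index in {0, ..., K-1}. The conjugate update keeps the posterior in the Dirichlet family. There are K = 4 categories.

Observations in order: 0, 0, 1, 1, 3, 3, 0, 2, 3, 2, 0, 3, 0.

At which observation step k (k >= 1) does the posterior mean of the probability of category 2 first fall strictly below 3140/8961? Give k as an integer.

k = 7

obs 1: x=0 → posterior Dirichlet(13/2, 6, 11, 12/5)
obs 2: x=0 → posterior Dirichlet(15/2, 6, 11, 12/5)
obs 3: x=1 → posterior Dirichlet(15/2, 7, 11, 12/5)
obs 4: x=1 → posterior Dirichlet(15/2, 8, 11, 12/5)
obs 5: x=3 → posterior Dirichlet(15/2, 8, 11, 17/5)
obs 6: x=3 → posterior Dirichlet(15/2, 8, 11, 22/5)
obs 7: x=0 → posterior Dirichlet(17/2, 8, 11, 22/5)
obs 8: x=2 → posterior Dirichlet(17/2, 8, 12, 22/5)
obs 9: x=3 → posterior Dirichlet(17/2, 8, 12, 27/5)
obs 10: x=2 → posterior Dirichlet(17/2, 8, 13, 27/5)
obs 11: x=0 → posterior Dirichlet(19/2, 8, 13, 27/5)
obs 12: x=3 → posterior Dirichlet(19/2, 8, 13, 32/5)
obs 13: x=0 → posterior Dirichlet(21/2, 8, 13, 32/5)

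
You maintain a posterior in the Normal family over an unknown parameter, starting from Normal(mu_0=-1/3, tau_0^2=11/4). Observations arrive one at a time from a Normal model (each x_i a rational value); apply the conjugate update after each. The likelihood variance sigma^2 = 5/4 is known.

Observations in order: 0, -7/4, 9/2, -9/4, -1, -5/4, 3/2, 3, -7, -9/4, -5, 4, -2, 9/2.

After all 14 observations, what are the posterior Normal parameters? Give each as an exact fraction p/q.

obs 1: x=0 → posterior Normal(-5/48, 55/64)
obs 2: x=-7/4 → posterior Normal(-251/324, 55/108)
obs 3: x=9/2 → posterior Normal(343/456, 55/152)
obs 4: x=-9/4 → posterior Normal(23/294, 55/196)
obs 5: x=-1 → posterior Normal(-43/360, 11/48)
obs 6: x=-5/4 → posterior Normal(-251/852, 55/284)
obs 7: x=3/2 → posterior Normal(-53/984, 55/328)
obs 8: x=3 → posterior Normal(343/1116, 55/372)
obs 9: x=-7 → posterior Normal(-581/1248, 55/416)
obs 10: x=-9/4 → posterior Normal(-439/690, 11/92)
obs 11: x=-5 → posterior Normal(-769/756, 55/504)
obs 12: x=4 → posterior Normal(-505/822, 55/548)
obs 13: x=-2 → posterior Normal(-637/888, 55/592)
obs 14: x=9/2 → posterior Normal(-170/477, 55/636)

mu_0=-170/477, tau_0^2=55/636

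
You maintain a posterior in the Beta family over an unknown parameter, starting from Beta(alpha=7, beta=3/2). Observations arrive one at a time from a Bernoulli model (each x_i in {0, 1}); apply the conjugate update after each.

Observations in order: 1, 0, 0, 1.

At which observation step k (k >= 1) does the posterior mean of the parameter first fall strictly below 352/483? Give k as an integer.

obs 1: x=1 → posterior Beta(8, 3/2)
obs 2: x=0 → posterior Beta(8, 5/2)
obs 3: x=0 → posterior Beta(8, 7/2)
obs 4: x=1 → posterior Beta(9, 7/2)

k = 3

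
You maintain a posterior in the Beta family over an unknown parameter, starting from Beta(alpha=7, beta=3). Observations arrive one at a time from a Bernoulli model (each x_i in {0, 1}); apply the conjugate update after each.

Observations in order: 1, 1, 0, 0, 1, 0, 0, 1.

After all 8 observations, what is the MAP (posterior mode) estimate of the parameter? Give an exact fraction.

obs 1: x=1 → posterior Beta(8, 3)
obs 2: x=1 → posterior Beta(9, 3)
obs 3: x=0 → posterior Beta(9, 4)
obs 4: x=0 → posterior Beta(9, 5)
obs 5: x=1 → posterior Beta(10, 5)
obs 6: x=0 → posterior Beta(10, 6)
obs 7: x=0 → posterior Beta(10, 7)
obs 8: x=1 → posterior Beta(11, 7)

5/8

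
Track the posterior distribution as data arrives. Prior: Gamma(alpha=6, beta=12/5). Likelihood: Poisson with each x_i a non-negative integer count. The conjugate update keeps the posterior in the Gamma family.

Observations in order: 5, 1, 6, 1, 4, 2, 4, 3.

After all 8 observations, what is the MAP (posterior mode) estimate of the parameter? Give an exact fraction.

155/52

obs 1: x=5 → posterior Gamma(11, 17/5)
obs 2: x=1 → posterior Gamma(12, 22/5)
obs 3: x=6 → posterior Gamma(18, 27/5)
obs 4: x=1 → posterior Gamma(19, 32/5)
obs 5: x=4 → posterior Gamma(23, 37/5)
obs 6: x=2 → posterior Gamma(25, 42/5)
obs 7: x=4 → posterior Gamma(29, 47/5)
obs 8: x=3 → posterior Gamma(32, 52/5)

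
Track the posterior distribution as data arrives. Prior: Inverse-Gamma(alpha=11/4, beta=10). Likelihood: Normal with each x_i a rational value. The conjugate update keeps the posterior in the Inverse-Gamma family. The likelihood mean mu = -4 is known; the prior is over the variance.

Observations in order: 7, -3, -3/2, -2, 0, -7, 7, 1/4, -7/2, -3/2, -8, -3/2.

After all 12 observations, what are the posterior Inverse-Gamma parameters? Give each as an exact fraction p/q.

obs 1: x=7 → posterior Inverse-Gamma(13/4, 141/2)
obs 2: x=-3 → posterior Inverse-Gamma(15/4, 71)
obs 3: x=-3/2 → posterior Inverse-Gamma(17/4, 593/8)
obs 4: x=-2 → posterior Inverse-Gamma(19/4, 609/8)
obs 5: x=0 → posterior Inverse-Gamma(21/4, 673/8)
obs 6: x=-7 → posterior Inverse-Gamma(23/4, 709/8)
obs 7: x=7 → posterior Inverse-Gamma(25/4, 1193/8)
obs 8: x=1/4 → posterior Inverse-Gamma(27/4, 5061/32)
obs 9: x=-7/2 → posterior Inverse-Gamma(29/4, 5065/32)
obs 10: x=-3/2 → posterior Inverse-Gamma(31/4, 5165/32)
obs 11: x=-8 → posterior Inverse-Gamma(33/4, 5421/32)
obs 12: x=-3/2 → posterior Inverse-Gamma(35/4, 5521/32)

alpha=35/4, beta=5521/32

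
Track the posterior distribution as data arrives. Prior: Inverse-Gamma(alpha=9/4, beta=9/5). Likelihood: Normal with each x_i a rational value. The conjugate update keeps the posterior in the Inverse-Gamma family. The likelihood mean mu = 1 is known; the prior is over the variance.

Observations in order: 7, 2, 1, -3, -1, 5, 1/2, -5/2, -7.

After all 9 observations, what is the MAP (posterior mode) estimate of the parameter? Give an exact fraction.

obs 1: x=7 → posterior Inverse-Gamma(11/4, 99/5)
obs 2: x=2 → posterior Inverse-Gamma(13/4, 203/10)
obs 3: x=1 → posterior Inverse-Gamma(15/4, 203/10)
obs 4: x=-3 → posterior Inverse-Gamma(17/4, 283/10)
obs 5: x=-1 → posterior Inverse-Gamma(19/4, 303/10)
obs 6: x=5 → posterior Inverse-Gamma(21/4, 383/10)
obs 7: x=1/2 → posterior Inverse-Gamma(23/4, 1537/40)
obs 8: x=-5/2 → posterior Inverse-Gamma(25/4, 891/20)
obs 9: x=-7 → posterior Inverse-Gamma(27/4, 1531/20)

1531/155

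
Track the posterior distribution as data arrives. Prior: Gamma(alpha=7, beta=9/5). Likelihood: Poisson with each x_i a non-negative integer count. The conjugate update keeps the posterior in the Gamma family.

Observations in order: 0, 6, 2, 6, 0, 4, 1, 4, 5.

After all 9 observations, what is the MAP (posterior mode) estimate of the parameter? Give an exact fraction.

obs 1: x=0 → posterior Gamma(7, 14/5)
obs 2: x=6 → posterior Gamma(13, 19/5)
obs 3: x=2 → posterior Gamma(15, 24/5)
obs 4: x=6 → posterior Gamma(21, 29/5)
obs 5: x=0 → posterior Gamma(21, 34/5)
obs 6: x=4 → posterior Gamma(25, 39/5)
obs 7: x=1 → posterior Gamma(26, 44/5)
obs 8: x=4 → posterior Gamma(30, 49/5)
obs 9: x=5 → posterior Gamma(35, 54/5)

85/27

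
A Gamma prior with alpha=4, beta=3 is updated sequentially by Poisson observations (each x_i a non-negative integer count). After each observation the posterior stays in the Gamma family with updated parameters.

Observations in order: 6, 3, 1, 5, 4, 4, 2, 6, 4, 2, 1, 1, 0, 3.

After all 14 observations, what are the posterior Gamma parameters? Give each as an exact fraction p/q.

alpha=46, beta=17

obs 1: x=6 → posterior Gamma(10, 4)
obs 2: x=3 → posterior Gamma(13, 5)
obs 3: x=1 → posterior Gamma(14, 6)
obs 4: x=5 → posterior Gamma(19, 7)
obs 5: x=4 → posterior Gamma(23, 8)
obs 6: x=4 → posterior Gamma(27, 9)
obs 7: x=2 → posterior Gamma(29, 10)
obs 8: x=6 → posterior Gamma(35, 11)
obs 9: x=4 → posterior Gamma(39, 12)
obs 10: x=2 → posterior Gamma(41, 13)
obs 11: x=1 → posterior Gamma(42, 14)
obs 12: x=1 → posterior Gamma(43, 15)
obs 13: x=0 → posterior Gamma(43, 16)
obs 14: x=3 → posterior Gamma(46, 17)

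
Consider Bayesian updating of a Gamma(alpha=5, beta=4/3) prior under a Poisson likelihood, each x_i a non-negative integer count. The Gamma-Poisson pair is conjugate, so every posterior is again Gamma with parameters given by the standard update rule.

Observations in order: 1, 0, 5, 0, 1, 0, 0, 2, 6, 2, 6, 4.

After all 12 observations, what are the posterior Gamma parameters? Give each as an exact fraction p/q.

alpha=32, beta=40/3

obs 1: x=1 → posterior Gamma(6, 7/3)
obs 2: x=0 → posterior Gamma(6, 10/3)
obs 3: x=5 → posterior Gamma(11, 13/3)
obs 4: x=0 → posterior Gamma(11, 16/3)
obs 5: x=1 → posterior Gamma(12, 19/3)
obs 6: x=0 → posterior Gamma(12, 22/3)
obs 7: x=0 → posterior Gamma(12, 25/3)
obs 8: x=2 → posterior Gamma(14, 28/3)
obs 9: x=6 → posterior Gamma(20, 31/3)
obs 10: x=2 → posterior Gamma(22, 34/3)
obs 11: x=6 → posterior Gamma(28, 37/3)
obs 12: x=4 → posterior Gamma(32, 40/3)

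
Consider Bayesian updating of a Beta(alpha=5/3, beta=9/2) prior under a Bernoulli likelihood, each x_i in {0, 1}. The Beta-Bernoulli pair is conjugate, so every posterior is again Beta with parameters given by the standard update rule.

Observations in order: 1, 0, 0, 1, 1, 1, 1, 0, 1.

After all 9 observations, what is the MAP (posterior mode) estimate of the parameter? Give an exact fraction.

obs 1: x=1 → posterior Beta(8/3, 9/2)
obs 2: x=0 → posterior Beta(8/3, 11/2)
obs 3: x=0 → posterior Beta(8/3, 13/2)
obs 4: x=1 → posterior Beta(11/3, 13/2)
obs 5: x=1 → posterior Beta(14/3, 13/2)
obs 6: x=1 → posterior Beta(17/3, 13/2)
obs 7: x=1 → posterior Beta(20/3, 13/2)
obs 8: x=0 → posterior Beta(20/3, 15/2)
obs 9: x=1 → posterior Beta(23/3, 15/2)

40/79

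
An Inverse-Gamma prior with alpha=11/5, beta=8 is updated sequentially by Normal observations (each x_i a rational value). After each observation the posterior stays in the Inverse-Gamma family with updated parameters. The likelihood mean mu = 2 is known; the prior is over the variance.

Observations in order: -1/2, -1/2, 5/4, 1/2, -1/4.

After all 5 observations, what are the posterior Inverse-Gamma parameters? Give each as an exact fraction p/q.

alpha=47/10, beta=291/16

obs 1: x=-1/2 → posterior Inverse-Gamma(27/10, 89/8)
obs 2: x=-1/2 → posterior Inverse-Gamma(16/5, 57/4)
obs 3: x=5/4 → posterior Inverse-Gamma(37/10, 465/32)
obs 4: x=1/2 → posterior Inverse-Gamma(21/5, 501/32)
obs 5: x=-1/4 → posterior Inverse-Gamma(47/10, 291/16)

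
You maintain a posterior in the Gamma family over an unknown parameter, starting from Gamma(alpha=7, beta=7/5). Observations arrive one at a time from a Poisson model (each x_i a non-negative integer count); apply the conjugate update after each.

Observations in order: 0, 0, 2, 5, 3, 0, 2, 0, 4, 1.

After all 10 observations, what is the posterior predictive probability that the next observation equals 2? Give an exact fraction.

2594166269852956820037857201819544568755001875/10002854130489442942145850500331721344937885696

obs 1: x=0 → posterior Gamma(7, 12/5)
obs 2: x=0 → posterior Gamma(7, 17/5)
obs 3: x=2 → posterior Gamma(9, 22/5)
obs 4: x=5 → posterior Gamma(14, 27/5)
obs 5: x=3 → posterior Gamma(17, 32/5)
obs 6: x=0 → posterior Gamma(17, 37/5)
obs 7: x=2 → posterior Gamma(19, 42/5)
obs 8: x=0 → posterior Gamma(19, 47/5)
obs 9: x=4 → posterior Gamma(23, 52/5)
obs 10: x=1 → posterior Gamma(24, 57/5)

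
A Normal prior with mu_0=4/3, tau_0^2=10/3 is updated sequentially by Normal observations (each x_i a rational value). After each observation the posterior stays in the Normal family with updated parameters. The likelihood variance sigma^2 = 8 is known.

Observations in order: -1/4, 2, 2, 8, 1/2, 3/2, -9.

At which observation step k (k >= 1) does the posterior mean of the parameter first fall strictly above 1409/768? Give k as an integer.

k = 4

obs 1: x=-1/4 → posterior Normal(59/68, 40/17)
obs 2: x=2 → posterior Normal(9/8, 20/11)
obs 3: x=2 → posterior Normal(139/108, 40/27)
obs 4: x=8 → posterior Normal(299/128, 5/4)
obs 5: x=1/2 → posterior Normal(309/148, 40/37)
obs 6: x=3/2 → posterior Normal(113/56, 20/21)
obs 7: x=-9 → posterior Normal(159/188, 40/47)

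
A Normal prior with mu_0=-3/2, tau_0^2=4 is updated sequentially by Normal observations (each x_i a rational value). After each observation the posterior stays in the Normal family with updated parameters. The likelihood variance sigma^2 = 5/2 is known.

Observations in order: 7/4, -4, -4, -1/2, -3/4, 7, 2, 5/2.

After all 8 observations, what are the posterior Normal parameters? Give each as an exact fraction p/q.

obs 1: x=7/4 → posterior Normal(1/2, 20/13)
obs 2: x=-4 → posterior Normal(-17/14, 20/21)
obs 3: x=-4 → posterior Normal(-115/58, 20/29)
obs 4: x=-1/2 → posterior Normal(-123/74, 20/37)
obs 5: x=-3/4 → posterior Normal(-3/2, 4/9)
obs 6: x=7 → posterior Normal(-23/106, 20/53)
obs 7: x=2 → posterior Normal(9/122, 20/61)
obs 8: x=5/2 → posterior Normal(49/138, 20/69)

mu_0=49/138, tau_0^2=20/69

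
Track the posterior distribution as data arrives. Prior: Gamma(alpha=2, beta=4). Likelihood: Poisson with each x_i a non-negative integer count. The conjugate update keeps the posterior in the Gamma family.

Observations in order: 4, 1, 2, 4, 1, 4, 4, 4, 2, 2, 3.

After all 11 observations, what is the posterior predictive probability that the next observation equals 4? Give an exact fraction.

obs 1: x=4 → posterior Gamma(6, 5)
obs 2: x=1 → posterior Gamma(7, 6)
obs 3: x=2 → posterior Gamma(9, 7)
obs 4: x=4 → posterior Gamma(13, 8)
obs 5: x=1 → posterior Gamma(14, 9)
obs 6: x=4 → posterior Gamma(18, 10)
obs 7: x=4 → posterior Gamma(22, 11)
obs 8: x=4 → posterior Gamma(26, 12)
obs 9: x=2 → posterior Gamma(28, 13)
obs 10: x=2 → posterior Gamma(30, 14)
obs 11: x=3 → posterior Gamma(33, 15)

38120949486381500297575257718563079833984375/356811923176489970264571492362373784095686656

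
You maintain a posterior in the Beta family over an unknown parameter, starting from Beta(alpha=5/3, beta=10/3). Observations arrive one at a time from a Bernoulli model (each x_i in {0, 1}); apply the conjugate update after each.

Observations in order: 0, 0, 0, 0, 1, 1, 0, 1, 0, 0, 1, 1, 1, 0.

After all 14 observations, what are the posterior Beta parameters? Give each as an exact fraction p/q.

obs 1: x=0 → posterior Beta(5/3, 13/3)
obs 2: x=0 → posterior Beta(5/3, 16/3)
obs 3: x=0 → posterior Beta(5/3, 19/3)
obs 4: x=0 → posterior Beta(5/3, 22/3)
obs 5: x=1 → posterior Beta(8/3, 22/3)
obs 6: x=1 → posterior Beta(11/3, 22/3)
obs 7: x=0 → posterior Beta(11/3, 25/3)
obs 8: x=1 → posterior Beta(14/3, 25/3)
obs 9: x=0 → posterior Beta(14/3, 28/3)
obs 10: x=0 → posterior Beta(14/3, 31/3)
obs 11: x=1 → posterior Beta(17/3, 31/3)
obs 12: x=1 → posterior Beta(20/3, 31/3)
obs 13: x=1 → posterior Beta(23/3, 31/3)
obs 14: x=0 → posterior Beta(23/3, 34/3)

alpha=23/3, beta=34/3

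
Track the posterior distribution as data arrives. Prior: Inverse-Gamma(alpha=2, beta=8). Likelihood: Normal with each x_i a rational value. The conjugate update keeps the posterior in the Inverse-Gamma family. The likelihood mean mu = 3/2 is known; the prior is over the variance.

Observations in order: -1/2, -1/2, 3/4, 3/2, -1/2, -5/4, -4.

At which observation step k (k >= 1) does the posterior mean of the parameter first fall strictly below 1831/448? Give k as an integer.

obs 1: x=-1/2 → posterior Inverse-Gamma(5/2, 10)
obs 2: x=-1/2 → posterior Inverse-Gamma(3, 12)
obs 3: x=3/4 → posterior Inverse-Gamma(7/2, 393/32)
obs 4: x=3/2 → posterior Inverse-Gamma(4, 393/32)
obs 5: x=-1/2 → posterior Inverse-Gamma(9/2, 457/32)
obs 6: x=-5/4 → posterior Inverse-Gamma(5, 289/16)
obs 7: x=-4 → posterior Inverse-Gamma(11/2, 531/16)

k = 5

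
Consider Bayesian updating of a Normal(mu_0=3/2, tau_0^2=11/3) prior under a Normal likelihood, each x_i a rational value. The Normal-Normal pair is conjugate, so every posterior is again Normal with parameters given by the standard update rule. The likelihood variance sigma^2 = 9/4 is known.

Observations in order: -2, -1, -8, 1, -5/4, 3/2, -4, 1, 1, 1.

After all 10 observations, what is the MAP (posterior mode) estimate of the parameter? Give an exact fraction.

-865/934

obs 1: x=-2 → posterior Normal(-95/142, 99/71)
obs 2: x=-1 → posterior Normal(-183/230, 99/115)
obs 3: x=-8 → posterior Normal(-887/318, 33/53)
obs 4: x=1 → posterior Normal(-799/406, 99/203)
obs 5: x=-5/4 → posterior Normal(-909/494, 99/247)
obs 6: x=3/2 → posterior Normal(-259/194, 33/97)
obs 7: x=-4 → posterior Normal(-1129/670, 99/335)
obs 8: x=1 → posterior Normal(-1041/758, 99/379)
obs 9: x=1 → posterior Normal(-953/846, 11/47)
obs 10: x=1 → posterior Normal(-865/934, 99/467)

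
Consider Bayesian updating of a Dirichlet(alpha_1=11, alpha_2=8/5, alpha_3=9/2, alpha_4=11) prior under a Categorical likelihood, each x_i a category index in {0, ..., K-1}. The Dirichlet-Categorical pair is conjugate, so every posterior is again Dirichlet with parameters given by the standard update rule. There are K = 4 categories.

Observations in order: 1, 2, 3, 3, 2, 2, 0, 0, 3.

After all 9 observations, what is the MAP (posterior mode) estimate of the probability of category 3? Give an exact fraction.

obs 1: x=1 → posterior Dirichlet(11, 13/5, 9/2, 11)
obs 2: x=2 → posterior Dirichlet(11, 13/5, 11/2, 11)
obs 3: x=3 → posterior Dirichlet(11, 13/5, 11/2, 12)
obs 4: x=3 → posterior Dirichlet(11, 13/5, 11/2, 13)
obs 5: x=2 → posterior Dirichlet(11, 13/5, 13/2, 13)
obs 6: x=2 → posterior Dirichlet(11, 13/5, 15/2, 13)
obs 7: x=0 → posterior Dirichlet(12, 13/5, 15/2, 13)
obs 8: x=0 → posterior Dirichlet(13, 13/5, 15/2, 13)
obs 9: x=3 → posterior Dirichlet(13, 13/5, 15/2, 14)

130/331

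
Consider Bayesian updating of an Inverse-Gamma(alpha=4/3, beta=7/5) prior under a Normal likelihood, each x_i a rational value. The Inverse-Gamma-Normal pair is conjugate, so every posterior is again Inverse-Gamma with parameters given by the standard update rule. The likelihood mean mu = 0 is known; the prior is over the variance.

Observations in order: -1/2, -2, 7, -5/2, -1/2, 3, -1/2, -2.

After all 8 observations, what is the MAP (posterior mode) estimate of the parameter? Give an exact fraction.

obs 1: x=-1/2 → posterior Inverse-Gamma(11/6, 61/40)
obs 2: x=-2 → posterior Inverse-Gamma(7/3, 141/40)
obs 3: x=7 → posterior Inverse-Gamma(17/6, 1121/40)
obs 4: x=-5/2 → posterior Inverse-Gamma(10/3, 623/20)
obs 5: x=-1/2 → posterior Inverse-Gamma(23/6, 1251/40)
obs 6: x=3 → posterior Inverse-Gamma(13/3, 1431/40)
obs 7: x=-1/2 → posterior Inverse-Gamma(29/6, 359/10)
obs 8: x=-2 → posterior Inverse-Gamma(16/3, 379/10)

1137/190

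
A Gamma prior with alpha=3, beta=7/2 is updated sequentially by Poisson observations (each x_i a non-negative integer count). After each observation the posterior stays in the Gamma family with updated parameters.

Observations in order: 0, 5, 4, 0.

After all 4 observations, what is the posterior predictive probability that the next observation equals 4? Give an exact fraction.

obs 1: x=0 → posterior Gamma(3, 9/2)
obs 2: x=5 → posterior Gamma(8, 11/2)
obs 3: x=4 → posterior Gamma(12, 13/2)
obs 4: x=0 → posterior Gamma(12, 15/2)

2833660019531250000/48661191875666868481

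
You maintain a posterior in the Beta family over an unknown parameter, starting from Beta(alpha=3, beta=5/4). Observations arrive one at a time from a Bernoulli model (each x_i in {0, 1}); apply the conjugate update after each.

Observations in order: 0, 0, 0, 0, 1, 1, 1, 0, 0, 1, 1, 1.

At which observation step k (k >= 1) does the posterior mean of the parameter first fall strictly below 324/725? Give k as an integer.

k = 3

obs 1: x=0 → posterior Beta(3, 9/4)
obs 2: x=0 → posterior Beta(3, 13/4)
obs 3: x=0 → posterior Beta(3, 17/4)
obs 4: x=0 → posterior Beta(3, 21/4)
obs 5: x=1 → posterior Beta(4, 21/4)
obs 6: x=1 → posterior Beta(5, 21/4)
obs 7: x=1 → posterior Beta(6, 21/4)
obs 8: x=0 → posterior Beta(6, 25/4)
obs 9: x=0 → posterior Beta(6, 29/4)
obs 10: x=1 → posterior Beta(7, 29/4)
obs 11: x=1 → posterior Beta(8, 29/4)
obs 12: x=1 → posterior Beta(9, 29/4)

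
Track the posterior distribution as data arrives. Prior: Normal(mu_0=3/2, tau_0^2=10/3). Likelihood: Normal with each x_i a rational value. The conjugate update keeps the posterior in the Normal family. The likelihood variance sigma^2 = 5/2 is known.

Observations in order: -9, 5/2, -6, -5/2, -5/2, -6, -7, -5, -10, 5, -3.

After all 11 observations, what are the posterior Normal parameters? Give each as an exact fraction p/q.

mu_0=-339/94, tau_0^2=10/47

obs 1: x=-9 → posterior Normal(-9/2, 10/7)
obs 2: x=5/2 → posterior Normal(-43/22, 10/11)
obs 3: x=-6 → posterior Normal(-91/30, 2/3)
obs 4: x=-5/2 → posterior Normal(-111/38, 10/19)
obs 5: x=-5/2 → posterior Normal(-131/46, 10/23)
obs 6: x=-6 → posterior Normal(-179/54, 10/27)
obs 7: x=-7 → posterior Normal(-235/62, 10/31)
obs 8: x=-5 → posterior Normal(-55/14, 2/7)
obs 9: x=-10 → posterior Normal(-355/78, 10/39)
obs 10: x=5 → posterior Normal(-315/86, 10/43)
obs 11: x=-3 → posterior Normal(-339/94, 10/47)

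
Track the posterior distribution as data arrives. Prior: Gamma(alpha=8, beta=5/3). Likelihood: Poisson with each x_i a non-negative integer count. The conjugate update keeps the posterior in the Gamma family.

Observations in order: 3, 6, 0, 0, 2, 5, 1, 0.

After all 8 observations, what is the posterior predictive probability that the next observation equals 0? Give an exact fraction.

3630362123627258663193028251474330749/42535295865117307932921825928971026432

obs 1: x=3 → posterior Gamma(11, 8/3)
obs 2: x=6 → posterior Gamma(17, 11/3)
obs 3: x=0 → posterior Gamma(17, 14/3)
obs 4: x=0 → posterior Gamma(17, 17/3)
obs 5: x=2 → posterior Gamma(19, 20/3)
obs 6: x=5 → posterior Gamma(24, 23/3)
obs 7: x=1 → posterior Gamma(25, 26/3)
obs 8: x=0 → posterior Gamma(25, 29/3)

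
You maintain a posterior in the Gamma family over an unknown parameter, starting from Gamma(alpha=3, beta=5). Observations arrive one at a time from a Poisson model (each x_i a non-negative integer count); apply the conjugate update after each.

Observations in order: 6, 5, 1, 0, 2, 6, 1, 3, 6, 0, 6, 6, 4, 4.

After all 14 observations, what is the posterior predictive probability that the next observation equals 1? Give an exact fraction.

3149319484351103794854627274976857870119168495881784765736472363466527/18014398509481984000000000000000000000000000000000000000000000000000000

obs 1: x=6 → posterior Gamma(9, 6)
obs 2: x=5 → posterior Gamma(14, 7)
obs 3: x=1 → posterior Gamma(15, 8)
obs 4: x=0 → posterior Gamma(15, 9)
obs 5: x=2 → posterior Gamma(17, 10)
obs 6: x=6 → posterior Gamma(23, 11)
obs 7: x=1 → posterior Gamma(24, 12)
obs 8: x=3 → posterior Gamma(27, 13)
obs 9: x=6 → posterior Gamma(33, 14)
obs 10: x=0 → posterior Gamma(33, 15)
obs 11: x=6 → posterior Gamma(39, 16)
obs 12: x=6 → posterior Gamma(45, 17)
obs 13: x=4 → posterior Gamma(49, 18)
obs 14: x=4 → posterior Gamma(53, 19)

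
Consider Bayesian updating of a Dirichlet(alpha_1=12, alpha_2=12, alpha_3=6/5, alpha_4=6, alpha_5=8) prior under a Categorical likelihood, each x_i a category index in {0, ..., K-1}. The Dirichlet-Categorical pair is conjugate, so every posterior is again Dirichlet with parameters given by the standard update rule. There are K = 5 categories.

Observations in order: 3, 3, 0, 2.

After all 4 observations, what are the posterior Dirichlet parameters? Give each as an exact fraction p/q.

obs 1: x=3 → posterior Dirichlet(12, 12, 6/5, 7, 8)
obs 2: x=3 → posterior Dirichlet(12, 12, 6/5, 8, 8)
obs 3: x=0 → posterior Dirichlet(13, 12, 6/5, 8, 8)
obs 4: x=2 → posterior Dirichlet(13, 12, 11/5, 8, 8)

alpha_1=13, alpha_2=12, alpha_3=11/5, alpha_4=8, alpha_5=8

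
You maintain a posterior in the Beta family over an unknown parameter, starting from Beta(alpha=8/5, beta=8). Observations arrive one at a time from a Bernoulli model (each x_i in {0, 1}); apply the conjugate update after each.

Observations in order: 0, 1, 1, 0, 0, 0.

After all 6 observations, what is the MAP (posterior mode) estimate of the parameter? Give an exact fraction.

13/68

obs 1: x=0 → posterior Beta(8/5, 9)
obs 2: x=1 → posterior Beta(13/5, 9)
obs 3: x=1 → posterior Beta(18/5, 9)
obs 4: x=0 → posterior Beta(18/5, 10)
obs 5: x=0 → posterior Beta(18/5, 11)
obs 6: x=0 → posterior Beta(18/5, 12)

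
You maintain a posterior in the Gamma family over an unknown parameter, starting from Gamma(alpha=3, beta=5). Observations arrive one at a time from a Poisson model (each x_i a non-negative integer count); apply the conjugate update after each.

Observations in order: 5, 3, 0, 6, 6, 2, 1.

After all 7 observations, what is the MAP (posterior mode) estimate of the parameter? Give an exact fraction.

obs 1: x=5 → posterior Gamma(8, 6)
obs 2: x=3 → posterior Gamma(11, 7)
obs 3: x=0 → posterior Gamma(11, 8)
obs 4: x=6 → posterior Gamma(17, 9)
obs 5: x=6 → posterior Gamma(23, 10)
obs 6: x=2 → posterior Gamma(25, 11)
obs 7: x=1 → posterior Gamma(26, 12)

25/12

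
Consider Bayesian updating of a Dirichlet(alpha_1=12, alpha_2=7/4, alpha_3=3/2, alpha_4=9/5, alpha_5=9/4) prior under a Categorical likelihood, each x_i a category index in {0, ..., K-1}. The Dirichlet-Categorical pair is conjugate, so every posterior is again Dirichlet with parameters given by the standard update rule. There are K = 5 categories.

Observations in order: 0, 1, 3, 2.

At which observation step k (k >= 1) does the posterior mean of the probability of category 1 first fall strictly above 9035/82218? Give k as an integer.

obs 1: x=0 → posterior Dirichlet(13, 7/4, 3/2, 9/5, 9/4)
obs 2: x=1 → posterior Dirichlet(13, 11/4, 3/2, 9/5, 9/4)
obs 3: x=3 → posterior Dirichlet(13, 11/4, 3/2, 14/5, 9/4)
obs 4: x=2 → posterior Dirichlet(13, 11/4, 5/2, 14/5, 9/4)

k = 2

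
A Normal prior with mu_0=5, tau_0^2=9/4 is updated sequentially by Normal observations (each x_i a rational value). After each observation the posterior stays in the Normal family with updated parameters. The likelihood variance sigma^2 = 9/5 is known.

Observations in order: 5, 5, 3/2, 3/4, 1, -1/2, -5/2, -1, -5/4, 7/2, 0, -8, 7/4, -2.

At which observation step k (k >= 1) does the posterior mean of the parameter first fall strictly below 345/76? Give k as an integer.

k = 3

obs 1: x=5 → posterior Normal(5, 1)
obs 2: x=5 → posterior Normal(5, 9/14)
obs 3: x=3/2 → posterior Normal(155/38, 9/19)
obs 4: x=3/4 → posterior Normal(325/96, 3/8)
obs 5: x=1 → posterior Normal(345/116, 9/29)
obs 6: x=-1/2 → posterior Normal(335/136, 9/34)
obs 7: x=-5/2 → posterior Normal(95/52, 3/13)
obs 8: x=-1 → posterior Normal(265/176, 9/44)
obs 9: x=-5/4 → posterior Normal(60/49, 9/49)
obs 10: x=7/2 → posterior Normal(155/108, 1/6)
obs 11: x=0 → posterior Normal(155/118, 9/59)
obs 12: x=-8 → posterior Normal(75/128, 9/64)
obs 13: x=7/4 → posterior Normal(185/276, 3/23)
obs 14: x=-2 → posterior Normal(145/296, 9/74)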